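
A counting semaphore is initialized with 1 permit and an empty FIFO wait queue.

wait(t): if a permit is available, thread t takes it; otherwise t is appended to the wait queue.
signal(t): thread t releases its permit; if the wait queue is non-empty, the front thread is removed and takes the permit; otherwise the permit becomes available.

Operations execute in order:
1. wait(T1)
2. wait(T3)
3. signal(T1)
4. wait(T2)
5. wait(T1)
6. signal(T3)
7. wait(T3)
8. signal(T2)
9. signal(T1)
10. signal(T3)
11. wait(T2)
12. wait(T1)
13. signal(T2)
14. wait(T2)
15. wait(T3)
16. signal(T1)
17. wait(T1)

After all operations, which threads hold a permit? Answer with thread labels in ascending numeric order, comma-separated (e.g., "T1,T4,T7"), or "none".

Answer: T2

Derivation:
Step 1: wait(T1) -> count=0 queue=[] holders={T1}
Step 2: wait(T3) -> count=0 queue=[T3] holders={T1}
Step 3: signal(T1) -> count=0 queue=[] holders={T3}
Step 4: wait(T2) -> count=0 queue=[T2] holders={T3}
Step 5: wait(T1) -> count=0 queue=[T2,T1] holders={T3}
Step 6: signal(T3) -> count=0 queue=[T1] holders={T2}
Step 7: wait(T3) -> count=0 queue=[T1,T3] holders={T2}
Step 8: signal(T2) -> count=0 queue=[T3] holders={T1}
Step 9: signal(T1) -> count=0 queue=[] holders={T3}
Step 10: signal(T3) -> count=1 queue=[] holders={none}
Step 11: wait(T2) -> count=0 queue=[] holders={T2}
Step 12: wait(T1) -> count=0 queue=[T1] holders={T2}
Step 13: signal(T2) -> count=0 queue=[] holders={T1}
Step 14: wait(T2) -> count=0 queue=[T2] holders={T1}
Step 15: wait(T3) -> count=0 queue=[T2,T3] holders={T1}
Step 16: signal(T1) -> count=0 queue=[T3] holders={T2}
Step 17: wait(T1) -> count=0 queue=[T3,T1] holders={T2}
Final holders: T2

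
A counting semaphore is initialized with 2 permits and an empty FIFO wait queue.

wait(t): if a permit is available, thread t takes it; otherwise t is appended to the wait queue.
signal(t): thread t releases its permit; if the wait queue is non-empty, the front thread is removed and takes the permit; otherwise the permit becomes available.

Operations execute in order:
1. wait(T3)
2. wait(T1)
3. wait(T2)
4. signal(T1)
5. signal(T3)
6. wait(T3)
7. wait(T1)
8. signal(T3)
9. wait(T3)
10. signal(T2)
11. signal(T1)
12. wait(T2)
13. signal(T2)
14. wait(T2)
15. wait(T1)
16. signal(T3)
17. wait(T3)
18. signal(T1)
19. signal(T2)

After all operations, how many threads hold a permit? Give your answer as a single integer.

Answer: 1

Derivation:
Step 1: wait(T3) -> count=1 queue=[] holders={T3}
Step 2: wait(T1) -> count=0 queue=[] holders={T1,T3}
Step 3: wait(T2) -> count=0 queue=[T2] holders={T1,T3}
Step 4: signal(T1) -> count=0 queue=[] holders={T2,T3}
Step 5: signal(T3) -> count=1 queue=[] holders={T2}
Step 6: wait(T3) -> count=0 queue=[] holders={T2,T3}
Step 7: wait(T1) -> count=0 queue=[T1] holders={T2,T3}
Step 8: signal(T3) -> count=0 queue=[] holders={T1,T2}
Step 9: wait(T3) -> count=0 queue=[T3] holders={T1,T2}
Step 10: signal(T2) -> count=0 queue=[] holders={T1,T3}
Step 11: signal(T1) -> count=1 queue=[] holders={T3}
Step 12: wait(T2) -> count=0 queue=[] holders={T2,T3}
Step 13: signal(T2) -> count=1 queue=[] holders={T3}
Step 14: wait(T2) -> count=0 queue=[] holders={T2,T3}
Step 15: wait(T1) -> count=0 queue=[T1] holders={T2,T3}
Step 16: signal(T3) -> count=0 queue=[] holders={T1,T2}
Step 17: wait(T3) -> count=0 queue=[T3] holders={T1,T2}
Step 18: signal(T1) -> count=0 queue=[] holders={T2,T3}
Step 19: signal(T2) -> count=1 queue=[] holders={T3}
Final holders: {T3} -> 1 thread(s)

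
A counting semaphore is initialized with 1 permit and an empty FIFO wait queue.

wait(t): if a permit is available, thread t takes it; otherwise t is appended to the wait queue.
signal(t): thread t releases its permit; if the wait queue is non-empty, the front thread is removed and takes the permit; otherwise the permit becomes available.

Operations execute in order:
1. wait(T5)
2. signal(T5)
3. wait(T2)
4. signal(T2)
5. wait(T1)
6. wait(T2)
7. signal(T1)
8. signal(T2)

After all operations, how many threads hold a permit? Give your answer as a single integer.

Answer: 0

Derivation:
Step 1: wait(T5) -> count=0 queue=[] holders={T5}
Step 2: signal(T5) -> count=1 queue=[] holders={none}
Step 3: wait(T2) -> count=0 queue=[] holders={T2}
Step 4: signal(T2) -> count=1 queue=[] holders={none}
Step 5: wait(T1) -> count=0 queue=[] holders={T1}
Step 6: wait(T2) -> count=0 queue=[T2] holders={T1}
Step 7: signal(T1) -> count=0 queue=[] holders={T2}
Step 8: signal(T2) -> count=1 queue=[] holders={none}
Final holders: {none} -> 0 thread(s)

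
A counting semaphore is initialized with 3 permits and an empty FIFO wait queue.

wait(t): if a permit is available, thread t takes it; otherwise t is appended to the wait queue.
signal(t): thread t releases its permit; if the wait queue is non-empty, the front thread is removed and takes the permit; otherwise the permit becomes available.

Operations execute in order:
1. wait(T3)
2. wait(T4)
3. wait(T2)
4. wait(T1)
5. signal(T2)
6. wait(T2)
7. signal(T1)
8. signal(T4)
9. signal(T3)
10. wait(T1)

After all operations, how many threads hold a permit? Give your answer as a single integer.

Answer: 2

Derivation:
Step 1: wait(T3) -> count=2 queue=[] holders={T3}
Step 2: wait(T4) -> count=1 queue=[] holders={T3,T4}
Step 3: wait(T2) -> count=0 queue=[] holders={T2,T3,T4}
Step 4: wait(T1) -> count=0 queue=[T1] holders={T2,T3,T4}
Step 5: signal(T2) -> count=0 queue=[] holders={T1,T3,T4}
Step 6: wait(T2) -> count=0 queue=[T2] holders={T1,T3,T4}
Step 7: signal(T1) -> count=0 queue=[] holders={T2,T3,T4}
Step 8: signal(T4) -> count=1 queue=[] holders={T2,T3}
Step 9: signal(T3) -> count=2 queue=[] holders={T2}
Step 10: wait(T1) -> count=1 queue=[] holders={T1,T2}
Final holders: {T1,T2} -> 2 thread(s)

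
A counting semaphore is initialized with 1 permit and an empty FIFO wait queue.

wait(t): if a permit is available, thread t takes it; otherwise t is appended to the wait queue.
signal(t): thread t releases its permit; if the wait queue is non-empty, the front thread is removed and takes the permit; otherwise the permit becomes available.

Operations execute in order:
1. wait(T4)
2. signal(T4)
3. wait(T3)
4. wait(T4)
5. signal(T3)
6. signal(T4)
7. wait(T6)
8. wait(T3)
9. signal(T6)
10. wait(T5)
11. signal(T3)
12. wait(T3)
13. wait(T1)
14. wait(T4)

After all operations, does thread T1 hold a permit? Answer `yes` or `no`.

Step 1: wait(T4) -> count=0 queue=[] holders={T4}
Step 2: signal(T4) -> count=1 queue=[] holders={none}
Step 3: wait(T3) -> count=0 queue=[] holders={T3}
Step 4: wait(T4) -> count=0 queue=[T4] holders={T3}
Step 5: signal(T3) -> count=0 queue=[] holders={T4}
Step 6: signal(T4) -> count=1 queue=[] holders={none}
Step 7: wait(T6) -> count=0 queue=[] holders={T6}
Step 8: wait(T3) -> count=0 queue=[T3] holders={T6}
Step 9: signal(T6) -> count=0 queue=[] holders={T3}
Step 10: wait(T5) -> count=0 queue=[T5] holders={T3}
Step 11: signal(T3) -> count=0 queue=[] holders={T5}
Step 12: wait(T3) -> count=0 queue=[T3] holders={T5}
Step 13: wait(T1) -> count=0 queue=[T3,T1] holders={T5}
Step 14: wait(T4) -> count=0 queue=[T3,T1,T4] holders={T5}
Final holders: {T5} -> T1 not in holders

Answer: no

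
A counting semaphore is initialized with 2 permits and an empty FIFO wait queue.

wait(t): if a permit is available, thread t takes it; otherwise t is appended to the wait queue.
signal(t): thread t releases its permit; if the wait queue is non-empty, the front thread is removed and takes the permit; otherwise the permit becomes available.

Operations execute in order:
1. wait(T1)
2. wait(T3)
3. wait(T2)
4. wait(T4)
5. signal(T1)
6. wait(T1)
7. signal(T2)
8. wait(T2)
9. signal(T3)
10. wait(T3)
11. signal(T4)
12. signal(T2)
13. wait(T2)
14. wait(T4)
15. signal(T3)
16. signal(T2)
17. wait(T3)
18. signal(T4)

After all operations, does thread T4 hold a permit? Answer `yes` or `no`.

Answer: no

Derivation:
Step 1: wait(T1) -> count=1 queue=[] holders={T1}
Step 2: wait(T3) -> count=0 queue=[] holders={T1,T3}
Step 3: wait(T2) -> count=0 queue=[T2] holders={T1,T3}
Step 4: wait(T4) -> count=0 queue=[T2,T4] holders={T1,T3}
Step 5: signal(T1) -> count=0 queue=[T4] holders={T2,T3}
Step 6: wait(T1) -> count=0 queue=[T4,T1] holders={T2,T3}
Step 7: signal(T2) -> count=0 queue=[T1] holders={T3,T4}
Step 8: wait(T2) -> count=0 queue=[T1,T2] holders={T3,T4}
Step 9: signal(T3) -> count=0 queue=[T2] holders={T1,T4}
Step 10: wait(T3) -> count=0 queue=[T2,T3] holders={T1,T4}
Step 11: signal(T4) -> count=0 queue=[T3] holders={T1,T2}
Step 12: signal(T2) -> count=0 queue=[] holders={T1,T3}
Step 13: wait(T2) -> count=0 queue=[T2] holders={T1,T3}
Step 14: wait(T4) -> count=0 queue=[T2,T4] holders={T1,T3}
Step 15: signal(T3) -> count=0 queue=[T4] holders={T1,T2}
Step 16: signal(T2) -> count=0 queue=[] holders={T1,T4}
Step 17: wait(T3) -> count=0 queue=[T3] holders={T1,T4}
Step 18: signal(T4) -> count=0 queue=[] holders={T1,T3}
Final holders: {T1,T3} -> T4 not in holders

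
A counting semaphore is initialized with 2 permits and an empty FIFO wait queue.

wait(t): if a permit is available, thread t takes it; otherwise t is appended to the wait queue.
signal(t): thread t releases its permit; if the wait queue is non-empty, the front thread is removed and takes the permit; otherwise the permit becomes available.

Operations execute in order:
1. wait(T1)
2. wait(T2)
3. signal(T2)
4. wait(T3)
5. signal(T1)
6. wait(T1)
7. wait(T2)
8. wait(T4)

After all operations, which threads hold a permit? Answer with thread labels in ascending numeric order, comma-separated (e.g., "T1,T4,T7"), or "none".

Answer: T1,T3

Derivation:
Step 1: wait(T1) -> count=1 queue=[] holders={T1}
Step 2: wait(T2) -> count=0 queue=[] holders={T1,T2}
Step 3: signal(T2) -> count=1 queue=[] holders={T1}
Step 4: wait(T3) -> count=0 queue=[] holders={T1,T3}
Step 5: signal(T1) -> count=1 queue=[] holders={T3}
Step 6: wait(T1) -> count=0 queue=[] holders={T1,T3}
Step 7: wait(T2) -> count=0 queue=[T2] holders={T1,T3}
Step 8: wait(T4) -> count=0 queue=[T2,T4] holders={T1,T3}
Final holders: T1,T3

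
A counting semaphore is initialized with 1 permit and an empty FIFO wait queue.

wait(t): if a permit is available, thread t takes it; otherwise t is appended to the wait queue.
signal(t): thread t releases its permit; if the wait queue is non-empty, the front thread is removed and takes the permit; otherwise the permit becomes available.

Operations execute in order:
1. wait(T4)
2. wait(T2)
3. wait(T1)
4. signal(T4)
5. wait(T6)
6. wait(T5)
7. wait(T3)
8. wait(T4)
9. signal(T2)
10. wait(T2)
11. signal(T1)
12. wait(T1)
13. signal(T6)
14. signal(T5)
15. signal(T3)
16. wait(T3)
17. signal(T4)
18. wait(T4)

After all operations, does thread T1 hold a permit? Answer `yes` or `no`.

Answer: no

Derivation:
Step 1: wait(T4) -> count=0 queue=[] holders={T4}
Step 2: wait(T2) -> count=0 queue=[T2] holders={T4}
Step 3: wait(T1) -> count=0 queue=[T2,T1] holders={T4}
Step 4: signal(T4) -> count=0 queue=[T1] holders={T2}
Step 5: wait(T6) -> count=0 queue=[T1,T6] holders={T2}
Step 6: wait(T5) -> count=0 queue=[T1,T6,T5] holders={T2}
Step 7: wait(T3) -> count=0 queue=[T1,T6,T5,T3] holders={T2}
Step 8: wait(T4) -> count=0 queue=[T1,T6,T5,T3,T4] holders={T2}
Step 9: signal(T2) -> count=0 queue=[T6,T5,T3,T4] holders={T1}
Step 10: wait(T2) -> count=0 queue=[T6,T5,T3,T4,T2] holders={T1}
Step 11: signal(T1) -> count=0 queue=[T5,T3,T4,T2] holders={T6}
Step 12: wait(T1) -> count=0 queue=[T5,T3,T4,T2,T1] holders={T6}
Step 13: signal(T6) -> count=0 queue=[T3,T4,T2,T1] holders={T5}
Step 14: signal(T5) -> count=0 queue=[T4,T2,T1] holders={T3}
Step 15: signal(T3) -> count=0 queue=[T2,T1] holders={T4}
Step 16: wait(T3) -> count=0 queue=[T2,T1,T3] holders={T4}
Step 17: signal(T4) -> count=0 queue=[T1,T3] holders={T2}
Step 18: wait(T4) -> count=0 queue=[T1,T3,T4] holders={T2}
Final holders: {T2} -> T1 not in holders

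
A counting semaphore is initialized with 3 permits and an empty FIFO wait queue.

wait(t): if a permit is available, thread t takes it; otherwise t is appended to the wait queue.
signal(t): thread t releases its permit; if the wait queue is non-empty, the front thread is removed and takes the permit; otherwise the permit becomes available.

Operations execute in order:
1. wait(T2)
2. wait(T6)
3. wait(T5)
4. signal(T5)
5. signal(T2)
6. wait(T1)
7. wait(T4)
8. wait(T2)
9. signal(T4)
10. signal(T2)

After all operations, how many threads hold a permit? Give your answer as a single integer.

Step 1: wait(T2) -> count=2 queue=[] holders={T2}
Step 2: wait(T6) -> count=1 queue=[] holders={T2,T6}
Step 3: wait(T5) -> count=0 queue=[] holders={T2,T5,T6}
Step 4: signal(T5) -> count=1 queue=[] holders={T2,T6}
Step 5: signal(T2) -> count=2 queue=[] holders={T6}
Step 6: wait(T1) -> count=1 queue=[] holders={T1,T6}
Step 7: wait(T4) -> count=0 queue=[] holders={T1,T4,T6}
Step 8: wait(T2) -> count=0 queue=[T2] holders={T1,T4,T6}
Step 9: signal(T4) -> count=0 queue=[] holders={T1,T2,T6}
Step 10: signal(T2) -> count=1 queue=[] holders={T1,T6}
Final holders: {T1,T6} -> 2 thread(s)

Answer: 2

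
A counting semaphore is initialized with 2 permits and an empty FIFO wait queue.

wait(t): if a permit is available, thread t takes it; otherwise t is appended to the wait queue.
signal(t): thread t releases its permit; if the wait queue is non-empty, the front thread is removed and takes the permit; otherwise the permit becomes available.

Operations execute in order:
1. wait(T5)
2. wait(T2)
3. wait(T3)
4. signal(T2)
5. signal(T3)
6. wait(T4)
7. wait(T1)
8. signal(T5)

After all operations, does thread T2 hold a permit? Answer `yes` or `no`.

Answer: no

Derivation:
Step 1: wait(T5) -> count=1 queue=[] holders={T5}
Step 2: wait(T2) -> count=0 queue=[] holders={T2,T5}
Step 3: wait(T3) -> count=0 queue=[T3] holders={T2,T5}
Step 4: signal(T2) -> count=0 queue=[] holders={T3,T5}
Step 5: signal(T3) -> count=1 queue=[] holders={T5}
Step 6: wait(T4) -> count=0 queue=[] holders={T4,T5}
Step 7: wait(T1) -> count=0 queue=[T1] holders={T4,T5}
Step 8: signal(T5) -> count=0 queue=[] holders={T1,T4}
Final holders: {T1,T4} -> T2 not in holders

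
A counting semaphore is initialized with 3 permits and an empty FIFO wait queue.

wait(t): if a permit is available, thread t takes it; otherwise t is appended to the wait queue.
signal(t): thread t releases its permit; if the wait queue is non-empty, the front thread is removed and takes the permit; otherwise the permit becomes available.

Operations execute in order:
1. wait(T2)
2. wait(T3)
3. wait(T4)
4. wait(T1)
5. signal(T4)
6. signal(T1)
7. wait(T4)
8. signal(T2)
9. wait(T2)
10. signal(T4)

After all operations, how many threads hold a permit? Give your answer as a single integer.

Step 1: wait(T2) -> count=2 queue=[] holders={T2}
Step 2: wait(T3) -> count=1 queue=[] holders={T2,T3}
Step 3: wait(T4) -> count=0 queue=[] holders={T2,T3,T4}
Step 4: wait(T1) -> count=0 queue=[T1] holders={T2,T3,T4}
Step 5: signal(T4) -> count=0 queue=[] holders={T1,T2,T3}
Step 6: signal(T1) -> count=1 queue=[] holders={T2,T3}
Step 7: wait(T4) -> count=0 queue=[] holders={T2,T3,T4}
Step 8: signal(T2) -> count=1 queue=[] holders={T3,T4}
Step 9: wait(T2) -> count=0 queue=[] holders={T2,T3,T4}
Step 10: signal(T4) -> count=1 queue=[] holders={T2,T3}
Final holders: {T2,T3} -> 2 thread(s)

Answer: 2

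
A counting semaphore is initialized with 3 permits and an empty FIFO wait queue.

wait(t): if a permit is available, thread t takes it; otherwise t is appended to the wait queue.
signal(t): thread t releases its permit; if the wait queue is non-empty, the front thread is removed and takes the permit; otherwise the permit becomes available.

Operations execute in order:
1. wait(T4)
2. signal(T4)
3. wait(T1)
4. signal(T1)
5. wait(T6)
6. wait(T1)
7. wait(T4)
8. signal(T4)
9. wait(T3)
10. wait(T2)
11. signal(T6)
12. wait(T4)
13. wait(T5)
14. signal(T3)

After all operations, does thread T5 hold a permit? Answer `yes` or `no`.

Step 1: wait(T4) -> count=2 queue=[] holders={T4}
Step 2: signal(T4) -> count=3 queue=[] holders={none}
Step 3: wait(T1) -> count=2 queue=[] holders={T1}
Step 4: signal(T1) -> count=3 queue=[] holders={none}
Step 5: wait(T6) -> count=2 queue=[] holders={T6}
Step 6: wait(T1) -> count=1 queue=[] holders={T1,T6}
Step 7: wait(T4) -> count=0 queue=[] holders={T1,T4,T6}
Step 8: signal(T4) -> count=1 queue=[] holders={T1,T6}
Step 9: wait(T3) -> count=0 queue=[] holders={T1,T3,T6}
Step 10: wait(T2) -> count=0 queue=[T2] holders={T1,T3,T6}
Step 11: signal(T6) -> count=0 queue=[] holders={T1,T2,T3}
Step 12: wait(T4) -> count=0 queue=[T4] holders={T1,T2,T3}
Step 13: wait(T5) -> count=0 queue=[T4,T5] holders={T1,T2,T3}
Step 14: signal(T3) -> count=0 queue=[T5] holders={T1,T2,T4}
Final holders: {T1,T2,T4} -> T5 not in holders

Answer: no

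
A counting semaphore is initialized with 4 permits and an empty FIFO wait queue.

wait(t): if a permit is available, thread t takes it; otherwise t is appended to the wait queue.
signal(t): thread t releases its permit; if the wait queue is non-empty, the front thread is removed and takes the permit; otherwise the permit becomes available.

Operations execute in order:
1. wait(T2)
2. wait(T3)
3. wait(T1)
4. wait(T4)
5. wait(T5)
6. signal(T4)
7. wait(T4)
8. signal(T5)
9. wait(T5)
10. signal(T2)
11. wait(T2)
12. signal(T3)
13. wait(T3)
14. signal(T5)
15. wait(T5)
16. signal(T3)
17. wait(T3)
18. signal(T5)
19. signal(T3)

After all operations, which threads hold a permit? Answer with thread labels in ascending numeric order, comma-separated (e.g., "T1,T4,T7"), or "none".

Answer: T1,T2,T4

Derivation:
Step 1: wait(T2) -> count=3 queue=[] holders={T2}
Step 2: wait(T3) -> count=2 queue=[] holders={T2,T3}
Step 3: wait(T1) -> count=1 queue=[] holders={T1,T2,T3}
Step 4: wait(T4) -> count=0 queue=[] holders={T1,T2,T3,T4}
Step 5: wait(T5) -> count=0 queue=[T5] holders={T1,T2,T3,T4}
Step 6: signal(T4) -> count=0 queue=[] holders={T1,T2,T3,T5}
Step 7: wait(T4) -> count=0 queue=[T4] holders={T1,T2,T3,T5}
Step 8: signal(T5) -> count=0 queue=[] holders={T1,T2,T3,T4}
Step 9: wait(T5) -> count=0 queue=[T5] holders={T1,T2,T3,T4}
Step 10: signal(T2) -> count=0 queue=[] holders={T1,T3,T4,T5}
Step 11: wait(T2) -> count=0 queue=[T2] holders={T1,T3,T4,T5}
Step 12: signal(T3) -> count=0 queue=[] holders={T1,T2,T4,T5}
Step 13: wait(T3) -> count=0 queue=[T3] holders={T1,T2,T4,T5}
Step 14: signal(T5) -> count=0 queue=[] holders={T1,T2,T3,T4}
Step 15: wait(T5) -> count=0 queue=[T5] holders={T1,T2,T3,T4}
Step 16: signal(T3) -> count=0 queue=[] holders={T1,T2,T4,T5}
Step 17: wait(T3) -> count=0 queue=[T3] holders={T1,T2,T4,T5}
Step 18: signal(T5) -> count=0 queue=[] holders={T1,T2,T3,T4}
Step 19: signal(T3) -> count=1 queue=[] holders={T1,T2,T4}
Final holders: T1,T2,T4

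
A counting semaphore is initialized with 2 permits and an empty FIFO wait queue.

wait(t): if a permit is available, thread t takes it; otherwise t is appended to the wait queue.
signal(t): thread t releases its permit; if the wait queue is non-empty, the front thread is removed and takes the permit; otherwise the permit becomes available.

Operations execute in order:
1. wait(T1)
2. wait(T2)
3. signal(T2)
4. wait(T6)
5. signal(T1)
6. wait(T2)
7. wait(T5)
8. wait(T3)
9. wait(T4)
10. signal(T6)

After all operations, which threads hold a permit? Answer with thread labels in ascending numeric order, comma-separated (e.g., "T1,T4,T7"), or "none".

Answer: T2,T5

Derivation:
Step 1: wait(T1) -> count=1 queue=[] holders={T1}
Step 2: wait(T2) -> count=0 queue=[] holders={T1,T2}
Step 3: signal(T2) -> count=1 queue=[] holders={T1}
Step 4: wait(T6) -> count=0 queue=[] holders={T1,T6}
Step 5: signal(T1) -> count=1 queue=[] holders={T6}
Step 6: wait(T2) -> count=0 queue=[] holders={T2,T6}
Step 7: wait(T5) -> count=0 queue=[T5] holders={T2,T6}
Step 8: wait(T3) -> count=0 queue=[T5,T3] holders={T2,T6}
Step 9: wait(T4) -> count=0 queue=[T5,T3,T4] holders={T2,T6}
Step 10: signal(T6) -> count=0 queue=[T3,T4] holders={T2,T5}
Final holders: T2,T5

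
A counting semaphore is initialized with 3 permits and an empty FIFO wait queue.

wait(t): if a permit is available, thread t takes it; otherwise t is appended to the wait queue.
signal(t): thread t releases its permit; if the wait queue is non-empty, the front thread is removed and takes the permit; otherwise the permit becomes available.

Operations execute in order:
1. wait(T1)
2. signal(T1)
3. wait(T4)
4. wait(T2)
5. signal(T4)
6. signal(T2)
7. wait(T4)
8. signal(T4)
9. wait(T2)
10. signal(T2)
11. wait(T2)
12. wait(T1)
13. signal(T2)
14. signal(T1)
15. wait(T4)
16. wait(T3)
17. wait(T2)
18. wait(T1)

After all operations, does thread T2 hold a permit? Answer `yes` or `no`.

Step 1: wait(T1) -> count=2 queue=[] holders={T1}
Step 2: signal(T1) -> count=3 queue=[] holders={none}
Step 3: wait(T4) -> count=2 queue=[] holders={T4}
Step 4: wait(T2) -> count=1 queue=[] holders={T2,T4}
Step 5: signal(T4) -> count=2 queue=[] holders={T2}
Step 6: signal(T2) -> count=3 queue=[] holders={none}
Step 7: wait(T4) -> count=2 queue=[] holders={T4}
Step 8: signal(T4) -> count=3 queue=[] holders={none}
Step 9: wait(T2) -> count=2 queue=[] holders={T2}
Step 10: signal(T2) -> count=3 queue=[] holders={none}
Step 11: wait(T2) -> count=2 queue=[] holders={T2}
Step 12: wait(T1) -> count=1 queue=[] holders={T1,T2}
Step 13: signal(T2) -> count=2 queue=[] holders={T1}
Step 14: signal(T1) -> count=3 queue=[] holders={none}
Step 15: wait(T4) -> count=2 queue=[] holders={T4}
Step 16: wait(T3) -> count=1 queue=[] holders={T3,T4}
Step 17: wait(T2) -> count=0 queue=[] holders={T2,T3,T4}
Step 18: wait(T1) -> count=0 queue=[T1] holders={T2,T3,T4}
Final holders: {T2,T3,T4} -> T2 in holders

Answer: yes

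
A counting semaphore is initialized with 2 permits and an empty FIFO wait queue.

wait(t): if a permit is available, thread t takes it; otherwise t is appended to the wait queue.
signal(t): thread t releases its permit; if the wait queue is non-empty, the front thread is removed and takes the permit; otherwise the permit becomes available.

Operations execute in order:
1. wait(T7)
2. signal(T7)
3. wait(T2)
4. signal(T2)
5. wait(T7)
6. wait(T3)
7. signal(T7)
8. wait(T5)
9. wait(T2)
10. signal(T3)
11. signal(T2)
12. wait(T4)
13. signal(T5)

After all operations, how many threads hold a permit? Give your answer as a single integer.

Answer: 1

Derivation:
Step 1: wait(T7) -> count=1 queue=[] holders={T7}
Step 2: signal(T7) -> count=2 queue=[] holders={none}
Step 3: wait(T2) -> count=1 queue=[] holders={T2}
Step 4: signal(T2) -> count=2 queue=[] holders={none}
Step 5: wait(T7) -> count=1 queue=[] holders={T7}
Step 6: wait(T3) -> count=0 queue=[] holders={T3,T7}
Step 7: signal(T7) -> count=1 queue=[] holders={T3}
Step 8: wait(T5) -> count=0 queue=[] holders={T3,T5}
Step 9: wait(T2) -> count=0 queue=[T2] holders={T3,T5}
Step 10: signal(T3) -> count=0 queue=[] holders={T2,T5}
Step 11: signal(T2) -> count=1 queue=[] holders={T5}
Step 12: wait(T4) -> count=0 queue=[] holders={T4,T5}
Step 13: signal(T5) -> count=1 queue=[] holders={T4}
Final holders: {T4} -> 1 thread(s)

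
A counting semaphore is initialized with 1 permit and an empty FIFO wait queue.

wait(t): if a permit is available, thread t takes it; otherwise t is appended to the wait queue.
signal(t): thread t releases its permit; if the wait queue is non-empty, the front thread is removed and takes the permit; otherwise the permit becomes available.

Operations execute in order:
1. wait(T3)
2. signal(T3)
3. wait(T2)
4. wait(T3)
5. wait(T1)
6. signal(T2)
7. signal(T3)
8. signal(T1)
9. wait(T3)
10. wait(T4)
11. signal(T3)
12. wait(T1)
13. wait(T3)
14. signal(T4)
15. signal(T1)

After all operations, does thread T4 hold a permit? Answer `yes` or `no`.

Step 1: wait(T3) -> count=0 queue=[] holders={T3}
Step 2: signal(T3) -> count=1 queue=[] holders={none}
Step 3: wait(T2) -> count=0 queue=[] holders={T2}
Step 4: wait(T3) -> count=0 queue=[T3] holders={T2}
Step 5: wait(T1) -> count=0 queue=[T3,T1] holders={T2}
Step 6: signal(T2) -> count=0 queue=[T1] holders={T3}
Step 7: signal(T3) -> count=0 queue=[] holders={T1}
Step 8: signal(T1) -> count=1 queue=[] holders={none}
Step 9: wait(T3) -> count=0 queue=[] holders={T3}
Step 10: wait(T4) -> count=0 queue=[T4] holders={T3}
Step 11: signal(T3) -> count=0 queue=[] holders={T4}
Step 12: wait(T1) -> count=0 queue=[T1] holders={T4}
Step 13: wait(T3) -> count=0 queue=[T1,T3] holders={T4}
Step 14: signal(T4) -> count=0 queue=[T3] holders={T1}
Step 15: signal(T1) -> count=0 queue=[] holders={T3}
Final holders: {T3} -> T4 not in holders

Answer: no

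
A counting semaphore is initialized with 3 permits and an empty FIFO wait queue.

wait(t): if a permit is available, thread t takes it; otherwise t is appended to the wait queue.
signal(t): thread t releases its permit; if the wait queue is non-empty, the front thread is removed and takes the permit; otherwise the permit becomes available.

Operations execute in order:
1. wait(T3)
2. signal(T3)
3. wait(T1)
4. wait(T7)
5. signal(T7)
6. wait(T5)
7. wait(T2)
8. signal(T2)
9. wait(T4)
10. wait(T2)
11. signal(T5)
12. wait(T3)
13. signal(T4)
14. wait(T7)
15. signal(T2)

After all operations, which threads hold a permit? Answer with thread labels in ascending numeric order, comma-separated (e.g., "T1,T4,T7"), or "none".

Step 1: wait(T3) -> count=2 queue=[] holders={T3}
Step 2: signal(T3) -> count=3 queue=[] holders={none}
Step 3: wait(T1) -> count=2 queue=[] holders={T1}
Step 4: wait(T7) -> count=1 queue=[] holders={T1,T7}
Step 5: signal(T7) -> count=2 queue=[] holders={T1}
Step 6: wait(T5) -> count=1 queue=[] holders={T1,T5}
Step 7: wait(T2) -> count=0 queue=[] holders={T1,T2,T5}
Step 8: signal(T2) -> count=1 queue=[] holders={T1,T5}
Step 9: wait(T4) -> count=0 queue=[] holders={T1,T4,T5}
Step 10: wait(T2) -> count=0 queue=[T2] holders={T1,T4,T5}
Step 11: signal(T5) -> count=0 queue=[] holders={T1,T2,T4}
Step 12: wait(T3) -> count=0 queue=[T3] holders={T1,T2,T4}
Step 13: signal(T4) -> count=0 queue=[] holders={T1,T2,T3}
Step 14: wait(T7) -> count=0 queue=[T7] holders={T1,T2,T3}
Step 15: signal(T2) -> count=0 queue=[] holders={T1,T3,T7}
Final holders: T1,T3,T7

Answer: T1,T3,T7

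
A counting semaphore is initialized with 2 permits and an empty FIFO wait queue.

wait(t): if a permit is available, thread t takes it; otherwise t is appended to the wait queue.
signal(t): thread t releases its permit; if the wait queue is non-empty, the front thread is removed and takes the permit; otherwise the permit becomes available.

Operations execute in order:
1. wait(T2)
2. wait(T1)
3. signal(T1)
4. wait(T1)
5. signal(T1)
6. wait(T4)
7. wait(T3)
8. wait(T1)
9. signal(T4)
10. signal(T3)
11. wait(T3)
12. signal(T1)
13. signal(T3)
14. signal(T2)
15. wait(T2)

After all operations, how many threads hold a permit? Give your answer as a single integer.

Answer: 1

Derivation:
Step 1: wait(T2) -> count=1 queue=[] holders={T2}
Step 2: wait(T1) -> count=0 queue=[] holders={T1,T2}
Step 3: signal(T1) -> count=1 queue=[] holders={T2}
Step 4: wait(T1) -> count=0 queue=[] holders={T1,T2}
Step 5: signal(T1) -> count=1 queue=[] holders={T2}
Step 6: wait(T4) -> count=0 queue=[] holders={T2,T4}
Step 7: wait(T3) -> count=0 queue=[T3] holders={T2,T4}
Step 8: wait(T1) -> count=0 queue=[T3,T1] holders={T2,T4}
Step 9: signal(T4) -> count=0 queue=[T1] holders={T2,T3}
Step 10: signal(T3) -> count=0 queue=[] holders={T1,T2}
Step 11: wait(T3) -> count=0 queue=[T3] holders={T1,T2}
Step 12: signal(T1) -> count=0 queue=[] holders={T2,T3}
Step 13: signal(T3) -> count=1 queue=[] holders={T2}
Step 14: signal(T2) -> count=2 queue=[] holders={none}
Step 15: wait(T2) -> count=1 queue=[] holders={T2}
Final holders: {T2} -> 1 thread(s)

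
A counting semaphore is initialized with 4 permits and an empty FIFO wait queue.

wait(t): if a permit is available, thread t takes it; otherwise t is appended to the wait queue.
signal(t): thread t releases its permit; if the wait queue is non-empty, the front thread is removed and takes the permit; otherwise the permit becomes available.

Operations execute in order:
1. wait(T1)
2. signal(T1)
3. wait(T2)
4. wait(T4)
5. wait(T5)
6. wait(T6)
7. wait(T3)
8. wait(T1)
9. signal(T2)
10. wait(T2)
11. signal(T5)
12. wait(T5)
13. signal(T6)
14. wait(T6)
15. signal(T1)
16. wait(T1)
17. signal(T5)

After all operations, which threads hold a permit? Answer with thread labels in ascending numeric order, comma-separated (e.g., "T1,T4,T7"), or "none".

Answer: T2,T3,T4,T6

Derivation:
Step 1: wait(T1) -> count=3 queue=[] holders={T1}
Step 2: signal(T1) -> count=4 queue=[] holders={none}
Step 3: wait(T2) -> count=3 queue=[] holders={T2}
Step 4: wait(T4) -> count=2 queue=[] holders={T2,T4}
Step 5: wait(T5) -> count=1 queue=[] holders={T2,T4,T5}
Step 6: wait(T6) -> count=0 queue=[] holders={T2,T4,T5,T6}
Step 7: wait(T3) -> count=0 queue=[T3] holders={T2,T4,T5,T6}
Step 8: wait(T1) -> count=0 queue=[T3,T1] holders={T2,T4,T5,T6}
Step 9: signal(T2) -> count=0 queue=[T1] holders={T3,T4,T5,T6}
Step 10: wait(T2) -> count=0 queue=[T1,T2] holders={T3,T4,T5,T6}
Step 11: signal(T5) -> count=0 queue=[T2] holders={T1,T3,T4,T6}
Step 12: wait(T5) -> count=0 queue=[T2,T5] holders={T1,T3,T4,T6}
Step 13: signal(T6) -> count=0 queue=[T5] holders={T1,T2,T3,T4}
Step 14: wait(T6) -> count=0 queue=[T5,T6] holders={T1,T2,T3,T4}
Step 15: signal(T1) -> count=0 queue=[T6] holders={T2,T3,T4,T5}
Step 16: wait(T1) -> count=0 queue=[T6,T1] holders={T2,T3,T4,T5}
Step 17: signal(T5) -> count=0 queue=[T1] holders={T2,T3,T4,T6}
Final holders: T2,T3,T4,T6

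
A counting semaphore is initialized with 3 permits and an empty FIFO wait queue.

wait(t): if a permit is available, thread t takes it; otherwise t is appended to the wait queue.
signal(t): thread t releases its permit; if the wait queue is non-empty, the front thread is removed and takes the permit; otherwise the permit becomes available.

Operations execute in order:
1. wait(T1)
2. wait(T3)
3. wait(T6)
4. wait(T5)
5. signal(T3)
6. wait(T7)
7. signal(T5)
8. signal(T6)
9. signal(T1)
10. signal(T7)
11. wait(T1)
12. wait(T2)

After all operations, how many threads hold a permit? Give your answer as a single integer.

Step 1: wait(T1) -> count=2 queue=[] holders={T1}
Step 2: wait(T3) -> count=1 queue=[] holders={T1,T3}
Step 3: wait(T6) -> count=0 queue=[] holders={T1,T3,T6}
Step 4: wait(T5) -> count=0 queue=[T5] holders={T1,T3,T6}
Step 5: signal(T3) -> count=0 queue=[] holders={T1,T5,T6}
Step 6: wait(T7) -> count=0 queue=[T7] holders={T1,T5,T6}
Step 7: signal(T5) -> count=0 queue=[] holders={T1,T6,T7}
Step 8: signal(T6) -> count=1 queue=[] holders={T1,T7}
Step 9: signal(T1) -> count=2 queue=[] holders={T7}
Step 10: signal(T7) -> count=3 queue=[] holders={none}
Step 11: wait(T1) -> count=2 queue=[] holders={T1}
Step 12: wait(T2) -> count=1 queue=[] holders={T1,T2}
Final holders: {T1,T2} -> 2 thread(s)

Answer: 2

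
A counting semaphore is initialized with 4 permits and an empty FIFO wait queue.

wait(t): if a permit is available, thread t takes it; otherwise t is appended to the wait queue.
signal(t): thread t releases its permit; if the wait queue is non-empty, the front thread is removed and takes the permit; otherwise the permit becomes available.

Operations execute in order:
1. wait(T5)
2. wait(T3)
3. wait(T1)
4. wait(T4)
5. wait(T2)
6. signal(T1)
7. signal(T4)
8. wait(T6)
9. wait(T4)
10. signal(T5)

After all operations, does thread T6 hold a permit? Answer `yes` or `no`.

Step 1: wait(T5) -> count=3 queue=[] holders={T5}
Step 2: wait(T3) -> count=2 queue=[] holders={T3,T5}
Step 3: wait(T1) -> count=1 queue=[] holders={T1,T3,T5}
Step 4: wait(T4) -> count=0 queue=[] holders={T1,T3,T4,T5}
Step 5: wait(T2) -> count=0 queue=[T2] holders={T1,T3,T4,T5}
Step 6: signal(T1) -> count=0 queue=[] holders={T2,T3,T4,T5}
Step 7: signal(T4) -> count=1 queue=[] holders={T2,T3,T5}
Step 8: wait(T6) -> count=0 queue=[] holders={T2,T3,T5,T6}
Step 9: wait(T4) -> count=0 queue=[T4] holders={T2,T3,T5,T6}
Step 10: signal(T5) -> count=0 queue=[] holders={T2,T3,T4,T6}
Final holders: {T2,T3,T4,T6} -> T6 in holders

Answer: yes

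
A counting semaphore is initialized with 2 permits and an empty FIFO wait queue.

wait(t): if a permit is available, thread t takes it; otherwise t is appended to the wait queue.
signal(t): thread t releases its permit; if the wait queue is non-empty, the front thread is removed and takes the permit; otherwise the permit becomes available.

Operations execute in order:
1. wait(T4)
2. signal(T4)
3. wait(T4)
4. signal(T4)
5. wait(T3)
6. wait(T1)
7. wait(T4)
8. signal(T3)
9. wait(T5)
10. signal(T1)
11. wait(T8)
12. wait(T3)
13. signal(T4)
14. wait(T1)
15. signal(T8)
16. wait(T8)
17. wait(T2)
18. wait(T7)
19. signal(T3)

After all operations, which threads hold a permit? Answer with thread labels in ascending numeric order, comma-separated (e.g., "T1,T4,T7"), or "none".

Answer: T1,T5

Derivation:
Step 1: wait(T4) -> count=1 queue=[] holders={T4}
Step 2: signal(T4) -> count=2 queue=[] holders={none}
Step 3: wait(T4) -> count=1 queue=[] holders={T4}
Step 4: signal(T4) -> count=2 queue=[] holders={none}
Step 5: wait(T3) -> count=1 queue=[] holders={T3}
Step 6: wait(T1) -> count=0 queue=[] holders={T1,T3}
Step 7: wait(T4) -> count=0 queue=[T4] holders={T1,T3}
Step 8: signal(T3) -> count=0 queue=[] holders={T1,T4}
Step 9: wait(T5) -> count=0 queue=[T5] holders={T1,T4}
Step 10: signal(T1) -> count=0 queue=[] holders={T4,T5}
Step 11: wait(T8) -> count=0 queue=[T8] holders={T4,T5}
Step 12: wait(T3) -> count=0 queue=[T8,T3] holders={T4,T5}
Step 13: signal(T4) -> count=0 queue=[T3] holders={T5,T8}
Step 14: wait(T1) -> count=0 queue=[T3,T1] holders={T5,T8}
Step 15: signal(T8) -> count=0 queue=[T1] holders={T3,T5}
Step 16: wait(T8) -> count=0 queue=[T1,T8] holders={T3,T5}
Step 17: wait(T2) -> count=0 queue=[T1,T8,T2] holders={T3,T5}
Step 18: wait(T7) -> count=0 queue=[T1,T8,T2,T7] holders={T3,T5}
Step 19: signal(T3) -> count=0 queue=[T8,T2,T7] holders={T1,T5}
Final holders: T1,T5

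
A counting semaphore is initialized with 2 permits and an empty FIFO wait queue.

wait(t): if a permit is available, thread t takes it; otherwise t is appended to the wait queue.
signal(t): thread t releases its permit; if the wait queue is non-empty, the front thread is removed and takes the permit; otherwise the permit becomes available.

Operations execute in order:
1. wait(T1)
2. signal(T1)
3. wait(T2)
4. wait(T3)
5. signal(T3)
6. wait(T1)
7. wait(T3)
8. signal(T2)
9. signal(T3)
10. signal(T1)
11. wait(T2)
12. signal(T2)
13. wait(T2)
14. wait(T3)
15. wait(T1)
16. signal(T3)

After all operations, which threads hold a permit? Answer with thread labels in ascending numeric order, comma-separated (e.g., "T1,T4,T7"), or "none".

Step 1: wait(T1) -> count=1 queue=[] holders={T1}
Step 2: signal(T1) -> count=2 queue=[] holders={none}
Step 3: wait(T2) -> count=1 queue=[] holders={T2}
Step 4: wait(T3) -> count=0 queue=[] holders={T2,T3}
Step 5: signal(T3) -> count=1 queue=[] holders={T2}
Step 6: wait(T1) -> count=0 queue=[] holders={T1,T2}
Step 7: wait(T3) -> count=0 queue=[T3] holders={T1,T2}
Step 8: signal(T2) -> count=0 queue=[] holders={T1,T3}
Step 9: signal(T3) -> count=1 queue=[] holders={T1}
Step 10: signal(T1) -> count=2 queue=[] holders={none}
Step 11: wait(T2) -> count=1 queue=[] holders={T2}
Step 12: signal(T2) -> count=2 queue=[] holders={none}
Step 13: wait(T2) -> count=1 queue=[] holders={T2}
Step 14: wait(T3) -> count=0 queue=[] holders={T2,T3}
Step 15: wait(T1) -> count=0 queue=[T1] holders={T2,T3}
Step 16: signal(T3) -> count=0 queue=[] holders={T1,T2}
Final holders: T1,T2

Answer: T1,T2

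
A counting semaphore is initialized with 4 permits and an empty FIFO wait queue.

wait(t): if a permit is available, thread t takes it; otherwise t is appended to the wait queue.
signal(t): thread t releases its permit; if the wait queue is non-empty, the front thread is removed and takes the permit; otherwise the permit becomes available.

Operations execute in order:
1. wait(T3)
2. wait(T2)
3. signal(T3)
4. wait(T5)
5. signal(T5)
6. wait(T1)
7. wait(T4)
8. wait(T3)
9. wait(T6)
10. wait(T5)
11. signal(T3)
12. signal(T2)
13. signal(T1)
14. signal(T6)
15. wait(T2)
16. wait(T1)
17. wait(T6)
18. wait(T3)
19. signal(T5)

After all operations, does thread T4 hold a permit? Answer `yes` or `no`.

Answer: yes

Derivation:
Step 1: wait(T3) -> count=3 queue=[] holders={T3}
Step 2: wait(T2) -> count=2 queue=[] holders={T2,T3}
Step 3: signal(T3) -> count=3 queue=[] holders={T2}
Step 4: wait(T5) -> count=2 queue=[] holders={T2,T5}
Step 5: signal(T5) -> count=3 queue=[] holders={T2}
Step 6: wait(T1) -> count=2 queue=[] holders={T1,T2}
Step 7: wait(T4) -> count=1 queue=[] holders={T1,T2,T4}
Step 8: wait(T3) -> count=0 queue=[] holders={T1,T2,T3,T4}
Step 9: wait(T6) -> count=0 queue=[T6] holders={T1,T2,T3,T4}
Step 10: wait(T5) -> count=0 queue=[T6,T5] holders={T1,T2,T3,T4}
Step 11: signal(T3) -> count=0 queue=[T5] holders={T1,T2,T4,T6}
Step 12: signal(T2) -> count=0 queue=[] holders={T1,T4,T5,T6}
Step 13: signal(T1) -> count=1 queue=[] holders={T4,T5,T6}
Step 14: signal(T6) -> count=2 queue=[] holders={T4,T5}
Step 15: wait(T2) -> count=1 queue=[] holders={T2,T4,T5}
Step 16: wait(T1) -> count=0 queue=[] holders={T1,T2,T4,T5}
Step 17: wait(T6) -> count=0 queue=[T6] holders={T1,T2,T4,T5}
Step 18: wait(T3) -> count=0 queue=[T6,T3] holders={T1,T2,T4,T5}
Step 19: signal(T5) -> count=0 queue=[T3] holders={T1,T2,T4,T6}
Final holders: {T1,T2,T4,T6} -> T4 in holders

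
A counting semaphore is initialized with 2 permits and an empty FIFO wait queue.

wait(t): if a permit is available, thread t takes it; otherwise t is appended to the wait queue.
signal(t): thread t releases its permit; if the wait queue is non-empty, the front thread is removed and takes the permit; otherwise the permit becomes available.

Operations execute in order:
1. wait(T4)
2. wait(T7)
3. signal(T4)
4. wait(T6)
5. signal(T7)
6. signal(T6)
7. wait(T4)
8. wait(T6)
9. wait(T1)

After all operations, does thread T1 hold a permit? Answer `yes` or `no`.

Step 1: wait(T4) -> count=1 queue=[] holders={T4}
Step 2: wait(T7) -> count=0 queue=[] holders={T4,T7}
Step 3: signal(T4) -> count=1 queue=[] holders={T7}
Step 4: wait(T6) -> count=0 queue=[] holders={T6,T7}
Step 5: signal(T7) -> count=1 queue=[] holders={T6}
Step 6: signal(T6) -> count=2 queue=[] holders={none}
Step 7: wait(T4) -> count=1 queue=[] holders={T4}
Step 8: wait(T6) -> count=0 queue=[] holders={T4,T6}
Step 9: wait(T1) -> count=0 queue=[T1] holders={T4,T6}
Final holders: {T4,T6} -> T1 not in holders

Answer: no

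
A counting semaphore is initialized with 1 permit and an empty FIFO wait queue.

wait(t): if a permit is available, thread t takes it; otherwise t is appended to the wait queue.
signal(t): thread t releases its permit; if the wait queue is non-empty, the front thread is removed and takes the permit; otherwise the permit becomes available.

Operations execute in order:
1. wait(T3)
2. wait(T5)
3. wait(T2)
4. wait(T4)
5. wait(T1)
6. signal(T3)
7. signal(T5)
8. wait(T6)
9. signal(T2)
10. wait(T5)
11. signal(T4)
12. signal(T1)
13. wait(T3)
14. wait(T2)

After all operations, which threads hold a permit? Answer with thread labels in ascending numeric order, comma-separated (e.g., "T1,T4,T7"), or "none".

Answer: T6

Derivation:
Step 1: wait(T3) -> count=0 queue=[] holders={T3}
Step 2: wait(T5) -> count=0 queue=[T5] holders={T3}
Step 3: wait(T2) -> count=0 queue=[T5,T2] holders={T3}
Step 4: wait(T4) -> count=0 queue=[T5,T2,T4] holders={T3}
Step 5: wait(T1) -> count=0 queue=[T5,T2,T4,T1] holders={T3}
Step 6: signal(T3) -> count=0 queue=[T2,T4,T1] holders={T5}
Step 7: signal(T5) -> count=0 queue=[T4,T1] holders={T2}
Step 8: wait(T6) -> count=0 queue=[T4,T1,T6] holders={T2}
Step 9: signal(T2) -> count=0 queue=[T1,T6] holders={T4}
Step 10: wait(T5) -> count=0 queue=[T1,T6,T5] holders={T4}
Step 11: signal(T4) -> count=0 queue=[T6,T5] holders={T1}
Step 12: signal(T1) -> count=0 queue=[T5] holders={T6}
Step 13: wait(T3) -> count=0 queue=[T5,T3] holders={T6}
Step 14: wait(T2) -> count=0 queue=[T5,T3,T2] holders={T6}
Final holders: T6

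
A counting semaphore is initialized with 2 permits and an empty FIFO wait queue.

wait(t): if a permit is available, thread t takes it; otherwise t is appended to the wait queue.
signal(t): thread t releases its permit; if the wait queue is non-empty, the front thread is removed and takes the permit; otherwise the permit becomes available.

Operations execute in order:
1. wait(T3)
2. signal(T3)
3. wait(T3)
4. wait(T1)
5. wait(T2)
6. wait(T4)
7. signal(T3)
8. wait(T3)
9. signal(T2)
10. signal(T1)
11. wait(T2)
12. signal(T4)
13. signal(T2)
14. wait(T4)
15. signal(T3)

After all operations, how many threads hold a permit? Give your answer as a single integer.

Answer: 1

Derivation:
Step 1: wait(T3) -> count=1 queue=[] holders={T3}
Step 2: signal(T3) -> count=2 queue=[] holders={none}
Step 3: wait(T3) -> count=1 queue=[] holders={T3}
Step 4: wait(T1) -> count=0 queue=[] holders={T1,T3}
Step 5: wait(T2) -> count=0 queue=[T2] holders={T1,T3}
Step 6: wait(T4) -> count=0 queue=[T2,T4] holders={T1,T3}
Step 7: signal(T3) -> count=0 queue=[T4] holders={T1,T2}
Step 8: wait(T3) -> count=0 queue=[T4,T3] holders={T1,T2}
Step 9: signal(T2) -> count=0 queue=[T3] holders={T1,T4}
Step 10: signal(T1) -> count=0 queue=[] holders={T3,T4}
Step 11: wait(T2) -> count=0 queue=[T2] holders={T3,T4}
Step 12: signal(T4) -> count=0 queue=[] holders={T2,T3}
Step 13: signal(T2) -> count=1 queue=[] holders={T3}
Step 14: wait(T4) -> count=0 queue=[] holders={T3,T4}
Step 15: signal(T3) -> count=1 queue=[] holders={T4}
Final holders: {T4} -> 1 thread(s)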